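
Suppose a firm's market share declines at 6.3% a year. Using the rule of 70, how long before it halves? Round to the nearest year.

Falling at 6.3%, it halves about every 70/6.3 = 11.11 years.

about 11 years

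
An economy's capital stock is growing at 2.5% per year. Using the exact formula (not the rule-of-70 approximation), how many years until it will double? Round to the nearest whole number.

28 years

t = ln(2) / ln(1 + 0.025) = 0.6931 / 0.024693 ≈ 28.07.
≈ 28 years.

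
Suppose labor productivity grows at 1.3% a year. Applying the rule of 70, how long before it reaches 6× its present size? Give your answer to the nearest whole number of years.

approximately 139 years

One doubling takes 70/1.3 = 53.85 years.
Reaching 6× takes log₂(6) ≈ 2.58 doublings.
2.58 × 53.85 ≈ 139 years.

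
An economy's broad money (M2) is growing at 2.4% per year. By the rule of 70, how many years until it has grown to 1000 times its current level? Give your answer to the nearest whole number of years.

≈ 291 years

Doubling time ≈ 70/2.4 = 29.17 years.
Reaching 1000× takes log₂(1000) ≈ 9.97 doublings.
9.97 × 29.17 ≈ 291 years.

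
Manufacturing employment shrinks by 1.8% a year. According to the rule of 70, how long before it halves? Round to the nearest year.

Halving time ≈ 70 / 1.8 = 38.89 → 39 years.

≈ 39 years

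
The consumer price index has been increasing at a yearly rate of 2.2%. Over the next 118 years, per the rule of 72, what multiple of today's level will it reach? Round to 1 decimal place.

around 12.2 times

Doubling time ≈ 72/2.2 = 32.73 years.
118 years / 32.73 ≈ 3.61 doublings → factor 2^3.61 ≈ 12.2.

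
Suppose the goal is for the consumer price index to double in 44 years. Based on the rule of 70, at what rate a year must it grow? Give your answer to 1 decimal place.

roughly 1.6%

70 / 44 ≈ 1.59, so about 1.6% a year.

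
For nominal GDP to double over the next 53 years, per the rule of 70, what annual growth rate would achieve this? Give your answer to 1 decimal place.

70 / 53 ≈ 1.32, so about 1.3% annually.

1.3% annually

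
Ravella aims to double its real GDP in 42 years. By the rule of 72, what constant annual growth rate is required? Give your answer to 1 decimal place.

72 / 42 ≈ 1.71, so about 1.7% annually.

≈ 1.7%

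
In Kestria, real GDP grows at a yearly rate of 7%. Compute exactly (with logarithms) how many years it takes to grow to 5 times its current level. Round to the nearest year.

t = ln(5) / ln(1 + 0.07) = 1.6094 / 0.067659 ≈ 23.79.
≈ 24 years.

24 years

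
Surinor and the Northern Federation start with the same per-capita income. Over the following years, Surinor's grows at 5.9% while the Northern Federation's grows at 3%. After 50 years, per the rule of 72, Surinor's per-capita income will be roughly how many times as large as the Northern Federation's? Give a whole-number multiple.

about 4 times

Surinor pulls ahead at 2.9 pp per year, so the ratio doubles every 72/2.9 ≈ 24.83 years.
In 50 years that's 2.01 doublings: 2^2.01 ≈ 4.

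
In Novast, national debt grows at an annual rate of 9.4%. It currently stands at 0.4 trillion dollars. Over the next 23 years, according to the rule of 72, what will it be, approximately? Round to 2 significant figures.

Doubling time ≈ 72/9.4 = 7.66 years.
23 years is 23/7.66 ≈ 3.00 doublings, a factor of 2^3.00 ≈ 8.00.
0.4 × 8.00 ≈ 3.2 trillion dollars.

3.2 trillion dollars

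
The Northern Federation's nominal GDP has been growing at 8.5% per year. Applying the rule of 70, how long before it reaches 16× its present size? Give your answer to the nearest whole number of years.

Doubling time ≈ 70/8.5 = 8.24 years.
16 = 2^4, so 4 doublings → 33 years.

approximately 33 years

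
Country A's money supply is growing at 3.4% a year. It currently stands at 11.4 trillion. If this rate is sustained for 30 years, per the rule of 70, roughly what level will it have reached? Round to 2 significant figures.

Doubling time ≈ 70/3.4 = 20.59 years.
30 years is 30/20.59 ≈ 1.46 doublings, a factor of 2^1.46 ≈ 2.75.
11.4 × 2.75 ≈ 31 trillion.

roughly 31 trillion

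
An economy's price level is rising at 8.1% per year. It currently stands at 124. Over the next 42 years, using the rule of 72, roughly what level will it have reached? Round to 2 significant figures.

It doubles every 72/8.1 ≈ 8.89 years, so 42 years is 4.72 doublings.
2^4.72 ≈ 26.35; 124 × 26.35 ≈ 3300.

≈ 3300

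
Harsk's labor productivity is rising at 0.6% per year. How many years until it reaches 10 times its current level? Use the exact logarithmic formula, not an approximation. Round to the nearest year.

385 years

t = ln(10) / ln(1 + 0.006) = 2.3026 / 0.005982 ≈ 384.92.
≈ 385 years.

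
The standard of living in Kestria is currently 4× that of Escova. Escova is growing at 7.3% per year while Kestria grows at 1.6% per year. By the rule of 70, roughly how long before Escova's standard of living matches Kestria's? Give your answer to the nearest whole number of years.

The growth-rate gap is 7.3% − 1.6% = 5.7 percentage points.
So the ratio between them halves every 70/5.7 ≈ 12.28 years.
A 4× gap closes after 2 halvings: 2 × 12.28 ≈ 25 years.

≈ 25 years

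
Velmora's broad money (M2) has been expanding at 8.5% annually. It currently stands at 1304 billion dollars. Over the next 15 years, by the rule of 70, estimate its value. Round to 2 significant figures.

around 4600 billion dollars

Doubling time ≈ 70/8.5 = 8.24 years.
15 years is 15/8.24 ≈ 1.82 doublings, a factor of 2^1.82 ≈ 3.53.
1304 × 3.53 ≈ 4600 billion dollars.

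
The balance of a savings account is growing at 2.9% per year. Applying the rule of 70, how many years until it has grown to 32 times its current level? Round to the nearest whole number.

around 121 years

Doubling time ≈ 70/2.9 = 24.14 years.
32× is 5 doublings, so 5 × 24.14 ≈ 121 years.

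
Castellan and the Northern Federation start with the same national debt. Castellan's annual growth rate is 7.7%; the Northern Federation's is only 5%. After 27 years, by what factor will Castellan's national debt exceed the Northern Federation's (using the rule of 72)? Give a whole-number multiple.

Castellan pulls ahead at 2.7 pp per year, so the ratio doubles every 72/2.7 ≈ 26.67 years.
In 27 years that's 1.01 doublings: 2^1.01 ≈ 2.

roughly 2 times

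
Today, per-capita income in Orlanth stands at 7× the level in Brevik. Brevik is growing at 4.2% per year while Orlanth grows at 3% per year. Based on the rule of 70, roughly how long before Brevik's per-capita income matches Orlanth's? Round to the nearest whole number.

What matters is the difference: 1.2 pp.
Rule of 70 on the gap: the ratio halves every 70/1.2 ≈ 58.33 years.
A 7× gap takes log₂(7) ≈ 2.81 halvings to close: 2.81 × 58.33 ≈ 164 years.

about 164 years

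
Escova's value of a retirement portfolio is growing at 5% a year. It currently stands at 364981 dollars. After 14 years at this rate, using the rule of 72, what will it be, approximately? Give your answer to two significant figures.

Doubling time ≈ 72/5 = 14.40 years.
14 years is 14/14.40 ≈ 0.97 doublings, a factor of 2^0.97 ≈ 1.96.
364981 × 1.96 ≈ 720000 dollars.

approximately 720000 dollars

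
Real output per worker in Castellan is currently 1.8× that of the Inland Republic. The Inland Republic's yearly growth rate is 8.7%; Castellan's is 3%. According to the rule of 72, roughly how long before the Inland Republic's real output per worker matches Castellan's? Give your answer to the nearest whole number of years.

around 11 years

What matters is the difference: 5.7 pp.
Rule of 72 on the gap: the ratio halves every 72/5.7 ≈ 12.63 years.
A 1.8× gap takes log₂(1.8) ≈ 0.85 halvings to close: 0.85 × 12.63 ≈ 11 years.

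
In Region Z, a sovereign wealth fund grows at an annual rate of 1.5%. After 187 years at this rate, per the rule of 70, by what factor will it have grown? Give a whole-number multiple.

around 16 times

Doubling time ≈ 70/1.5 = 46.67 years.
187/46.67 ≈ 4 doublings, so about 2^4 = 16×.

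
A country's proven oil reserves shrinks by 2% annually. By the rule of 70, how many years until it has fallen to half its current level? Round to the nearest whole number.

The rule works in reverse for decay: 70/2 ≈ 35.00 years to halve.

roughly 35 years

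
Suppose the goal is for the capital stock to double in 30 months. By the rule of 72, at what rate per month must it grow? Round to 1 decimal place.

≈ 2.4%

72 / 30 ≈ 2.40, so about 2.4% per month.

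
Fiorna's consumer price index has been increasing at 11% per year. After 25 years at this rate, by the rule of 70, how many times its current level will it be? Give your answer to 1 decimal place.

about 15.2 times

Doubles every ≈ 6.36 years (70/11).
25 years is 3.93 doublings; 2^3.93 ≈ 15.2×.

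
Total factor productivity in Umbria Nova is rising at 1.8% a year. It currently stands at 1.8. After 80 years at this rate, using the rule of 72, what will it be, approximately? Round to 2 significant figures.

roughly 7.2

Doubling time ≈ 72/1.8 = 40.00 years.
80 years is 80/40.00 ≈ 2.00 doublings, a factor of 2^2.00 ≈ 4.00.
1.8 × 4.00 ≈ 7.2.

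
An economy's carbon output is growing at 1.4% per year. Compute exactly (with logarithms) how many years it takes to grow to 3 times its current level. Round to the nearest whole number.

79 years

t = ln(3) / ln(1 + 0.014) = 1.0986 / 0.013903 ≈ 79.02.
≈ 79 years.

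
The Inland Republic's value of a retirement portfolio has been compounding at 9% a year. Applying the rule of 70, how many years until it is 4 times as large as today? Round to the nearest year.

≈ 16 years

Doubling time ≈ 70/9 = 7.78 years.
Getting to 4× needs 2 doublings: 2 × 7.78 ≈ 16 years.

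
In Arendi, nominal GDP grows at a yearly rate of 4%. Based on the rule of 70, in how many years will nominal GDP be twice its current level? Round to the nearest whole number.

around 18 years

70/4 ≈ 17.50, so it doubles roughly every 18 years.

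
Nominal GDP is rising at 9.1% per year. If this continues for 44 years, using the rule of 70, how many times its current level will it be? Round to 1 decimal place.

Doubling time ≈ 70/9.1 = 7.69 years.
44 years / 7.69 ≈ 5.72 doublings → factor 2^5.72 ≈ 52.7.

approximately 52.7 times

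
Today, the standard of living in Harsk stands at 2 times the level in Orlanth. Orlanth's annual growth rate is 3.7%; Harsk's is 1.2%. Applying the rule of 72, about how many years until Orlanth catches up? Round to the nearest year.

about 29 years

Orlanth gains on Harsk at 3.7% − 1.2% = 2.5 points a year.
At that relative rate the gap halves every 72/2.5 ≈ 28.80 years.
A 2 times gap closes after 1 halving: 1 × 28.80 ≈ 29 years.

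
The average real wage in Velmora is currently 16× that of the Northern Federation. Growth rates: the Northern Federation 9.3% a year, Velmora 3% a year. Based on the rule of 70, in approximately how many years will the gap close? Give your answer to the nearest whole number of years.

roughly 44 years

The growth-rate gap is 9.3% − 3% = 6.3 percentage points.
So the ratio between them halves every 70/6.3 ≈ 11.11 years.
A 16× gap closes after 4 halvings: 4 × 11.11 ≈ 44 years.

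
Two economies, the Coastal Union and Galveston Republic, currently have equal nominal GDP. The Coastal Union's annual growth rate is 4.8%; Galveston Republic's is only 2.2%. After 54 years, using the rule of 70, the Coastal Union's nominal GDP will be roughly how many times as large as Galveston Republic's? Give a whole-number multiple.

Rate gap = 4.8% − 2.2% = 2.6 points.
The ratio doubles every 70/2.6 ≈ 26.92 years.
54/26.92 ≈ 2.01 doublings → ratio ≈ 2^2.01 ≈ 4.

≈ 4 times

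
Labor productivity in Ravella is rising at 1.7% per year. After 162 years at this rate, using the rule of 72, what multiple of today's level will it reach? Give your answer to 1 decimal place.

14.2 times

Doubles every ≈ 42.35 years (72/1.7).
162 years is 3.83 doublings; 2^3.83 ≈ 14.2×.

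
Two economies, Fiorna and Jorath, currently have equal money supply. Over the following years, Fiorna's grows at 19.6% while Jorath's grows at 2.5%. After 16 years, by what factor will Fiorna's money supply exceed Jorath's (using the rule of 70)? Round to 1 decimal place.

Fiorna pulls ahead at 17.1 pp per year, so the ratio doubles every 70/17.1 ≈ 4.09 years.
In 16 years that's 3.91 doublings: 2^3.91 ≈ 15.0.

approximately 15.0 times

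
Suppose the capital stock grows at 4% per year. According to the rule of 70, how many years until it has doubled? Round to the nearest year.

At 4%, doubling takes about 70/4 = 17.50 years.

≈ 18 years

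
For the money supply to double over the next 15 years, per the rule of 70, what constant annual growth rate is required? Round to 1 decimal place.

approximately 4.7% a year

70 / 15 ≈ 4.67, so about 4.7% a year.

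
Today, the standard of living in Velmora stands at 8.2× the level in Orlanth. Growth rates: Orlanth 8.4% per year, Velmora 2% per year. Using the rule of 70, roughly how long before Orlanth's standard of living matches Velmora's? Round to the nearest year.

Orlanth gains on Velmora at 8.4% − 2% = 6.4 points a year.
At that relative rate the gap halves every 70/6.4 ≈ 10.94 years.
An 8.2× gap takes log₂(8.2) ≈ 3.04 halvings to close: 3.04 × 10.94 ≈ 33 years.

around 33 years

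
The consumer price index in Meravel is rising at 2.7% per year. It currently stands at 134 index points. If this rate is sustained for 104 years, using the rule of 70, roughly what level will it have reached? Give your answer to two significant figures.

It doubles every 70/2.7 ≈ 25.93 years, so 104 years is 4.01 doublings.
2^4.01 ≈ 16.11; 134 × 16.11 ≈ 2200 index points.

roughly 2200 index points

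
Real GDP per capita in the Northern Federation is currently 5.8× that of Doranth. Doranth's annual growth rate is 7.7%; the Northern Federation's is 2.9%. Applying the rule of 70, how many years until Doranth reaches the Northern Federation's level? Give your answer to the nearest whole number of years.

Doranth gains on the Northern Federation at 7.7% − 2.9% = 4.8 points a year.
At that relative rate the gap halves every 70/4.8 ≈ 14.58 years.
A 5.8× gap takes log₂(5.8) ≈ 2.54 halvings to close: 2.54 × 14.58 ≈ 37 years.

37 years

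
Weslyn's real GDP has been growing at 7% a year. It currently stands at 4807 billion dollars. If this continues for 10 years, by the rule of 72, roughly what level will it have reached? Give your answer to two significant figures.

It doubles every 72/7 ≈ 10.29 years, so 10 years is 0.97 doublings.
2^0.97 ≈ 1.96; 4807 × 1.96 ≈ 9400 billion dollars.

≈ 9400 billion dollars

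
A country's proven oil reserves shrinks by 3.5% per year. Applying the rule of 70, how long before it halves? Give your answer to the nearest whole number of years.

≈ 20 years

Halving time ≈ 70 / 3.5 = 20.00 → 20 years.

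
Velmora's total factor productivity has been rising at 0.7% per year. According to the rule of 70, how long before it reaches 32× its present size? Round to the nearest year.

Doubling time ≈ 70/0.7 = 100.00 years.
Getting to 32× needs 5 doublings: 5 × 100.00 ≈ 500 years.

around 500 years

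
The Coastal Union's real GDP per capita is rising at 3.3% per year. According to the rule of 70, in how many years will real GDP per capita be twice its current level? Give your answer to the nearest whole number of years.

around 21 years

Doubling time ≈ 70 / 3.3 = 21.21 years.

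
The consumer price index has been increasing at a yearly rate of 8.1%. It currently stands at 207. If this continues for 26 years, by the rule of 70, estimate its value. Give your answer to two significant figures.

It doubles every 70/8.1 ≈ 8.64 years, so 26 years is 3.01 doublings.
2^3.01 ≈ 8.06; 207 × 8.06 ≈ 1700.

1700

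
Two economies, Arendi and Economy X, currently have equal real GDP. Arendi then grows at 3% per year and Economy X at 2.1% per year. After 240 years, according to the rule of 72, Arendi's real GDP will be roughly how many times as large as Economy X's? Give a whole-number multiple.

Rate gap = 3% − 2.1% = 0.9 points.
The ratio doubles every 72/0.9 ≈ 80.00 years.
240/80.00 ≈ 3.00 doublings → ratio ≈ 2^3.00 ≈ 8.

around 8 times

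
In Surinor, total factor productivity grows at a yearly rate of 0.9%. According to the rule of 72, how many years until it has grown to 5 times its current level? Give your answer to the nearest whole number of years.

186 years

Doubling time ≈ 72/0.9 = 80.00 years.
Reaching 5× takes log₂(5) ≈ 2.32 doublings.
2.32 × 80.00 ≈ 186 years.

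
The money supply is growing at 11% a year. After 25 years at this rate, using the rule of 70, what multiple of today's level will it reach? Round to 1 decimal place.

approximately 15.2 times

Doubles every ≈ 6.36 years (70/11).
25 years is 3.93 doublings; 2^3.93 ≈ 15.2×.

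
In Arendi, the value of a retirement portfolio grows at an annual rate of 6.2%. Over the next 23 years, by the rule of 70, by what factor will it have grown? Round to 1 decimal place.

about 4.1 times

Doubles every ≈ 11.29 years (70/6.2).
23 years is 2.04 doublings; 2^2.04 ≈ 4.1×.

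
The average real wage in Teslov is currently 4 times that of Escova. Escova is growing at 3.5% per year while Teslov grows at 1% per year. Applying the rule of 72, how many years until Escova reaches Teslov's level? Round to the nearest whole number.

about 58 years

The growth-rate gap is 3.5% − 1% = 2.5 percentage points.
So the ratio between them halves every 72/2.5 ≈ 28.80 years.
A 4 times gap closes after 2 halvings: 2 × 28.80 ≈ 58 years.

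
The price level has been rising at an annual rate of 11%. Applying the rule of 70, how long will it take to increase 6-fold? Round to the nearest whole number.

approximately 16 years

Doubling time ≈ 70/11 = 6.36 years.
Reaching 6× takes log₂(6) ≈ 2.58 doublings.
2.58 × 6.36 ≈ 16 years.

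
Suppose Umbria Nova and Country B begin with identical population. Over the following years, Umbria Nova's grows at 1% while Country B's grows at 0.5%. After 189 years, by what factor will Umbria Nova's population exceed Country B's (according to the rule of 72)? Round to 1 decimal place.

Umbria Nova pulls ahead at 0.5 pp per year, so the ratio doubles every 72/0.5 ≈ 144.00 years.
In 189 years that's 1.31 doublings: 2^1.31 ≈ 2.5.

approximately 2.5 times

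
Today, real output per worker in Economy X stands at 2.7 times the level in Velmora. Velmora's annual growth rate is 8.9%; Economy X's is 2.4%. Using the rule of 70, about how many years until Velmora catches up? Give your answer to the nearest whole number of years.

What matters is the difference: 6.5 pp.
Rule of 70 on the gap: the ratio halves every 70/6.5 ≈ 10.77 years.
A 2.7 times gap takes log₂(2.7) ≈ 1.43 halvings to close: 1.43 × 10.77 ≈ 15 years.

approximately 15 years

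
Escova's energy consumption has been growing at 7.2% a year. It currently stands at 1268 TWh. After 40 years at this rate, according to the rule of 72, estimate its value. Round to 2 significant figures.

Doubling time ≈ 72/7.2 = 10.00 years.
40 years is 40/10.00 ≈ 4.00 doublings, a factor of 2^4.00 ≈ 16.00.
1268 × 16.00 ≈ 20000 TWh.

≈ 20000 TWh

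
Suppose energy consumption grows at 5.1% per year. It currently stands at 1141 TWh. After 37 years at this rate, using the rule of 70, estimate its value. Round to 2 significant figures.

≈ 7400 TWh

Doubling time ≈ 70/5.1 = 13.73 years.
37 years is 37/13.73 ≈ 2.69 doublings, a factor of 2^2.69 ≈ 6.45.
1141 × 6.45 ≈ 7400 TWh.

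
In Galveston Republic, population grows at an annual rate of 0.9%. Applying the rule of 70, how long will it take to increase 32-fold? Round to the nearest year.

389 years

One doubling takes 70/0.9 = 77.78 years.
32× is 5 doublings, so 5 × 77.78 ≈ 389 years.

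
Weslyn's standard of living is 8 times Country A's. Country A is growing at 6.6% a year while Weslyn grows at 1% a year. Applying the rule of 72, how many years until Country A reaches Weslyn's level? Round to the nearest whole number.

The growth-rate gap is 6.6% − 1% = 5.6 percentage points.
So the ratio between them halves every 72/5.6 ≈ 12.86 years.
An 8 times gap closes after 3 halvings: 3 × 12.86 ≈ 39 years.

39 years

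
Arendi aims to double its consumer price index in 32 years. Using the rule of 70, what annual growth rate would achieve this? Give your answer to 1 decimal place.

≈ 2.2% a year

70 / 32 ≈ 2.19, so about 2.2% a year.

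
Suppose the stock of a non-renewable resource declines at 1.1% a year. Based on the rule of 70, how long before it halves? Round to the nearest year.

around 64 years

Halving time ≈ 70 / 1.1 = 63.64 → 64 years.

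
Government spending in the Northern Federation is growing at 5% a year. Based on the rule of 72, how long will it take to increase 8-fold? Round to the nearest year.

One doubling takes 72/5 = 14.40 years.
8 = 2^3, so 3 doublings → 43 years.

approximately 43 years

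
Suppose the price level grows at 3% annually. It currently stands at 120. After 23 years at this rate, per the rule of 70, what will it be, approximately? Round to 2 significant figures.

about 240

Doubling time ≈ 70/3 = 23.33 years.
23 years is 23/23.33 ≈ 0.99 doublings, a factor of 2^0.99 ≈ 1.99.
120 × 1.99 ≈ 240.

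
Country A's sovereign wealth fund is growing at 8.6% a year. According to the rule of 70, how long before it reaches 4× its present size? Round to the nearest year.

Doubling time ≈ 70/8.6 = 8.14 years.
4 = 2^2, so 2 doublings → 16 years.

around 16 years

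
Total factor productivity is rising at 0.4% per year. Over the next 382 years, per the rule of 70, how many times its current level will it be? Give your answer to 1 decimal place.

around 4.5 times

Doubling time ≈ 70/0.4 = 175.00 years.
382 years / 175.00 ≈ 2.18 doublings → factor 2^2.18 ≈ 4.5.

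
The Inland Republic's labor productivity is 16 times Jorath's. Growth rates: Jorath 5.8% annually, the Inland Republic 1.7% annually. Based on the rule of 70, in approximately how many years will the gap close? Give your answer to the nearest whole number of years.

68 years

What matters is the difference: 4.1 pp.
Rule of 70 on the gap: the ratio halves every 70/4.1 ≈ 17.07 years.
A 16 times gap closes after 4 halvings: 4 × 17.07 ≈ 68 years.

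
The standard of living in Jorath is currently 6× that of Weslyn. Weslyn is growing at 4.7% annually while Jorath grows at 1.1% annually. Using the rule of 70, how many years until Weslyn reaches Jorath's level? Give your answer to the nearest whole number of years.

50 years

The growth-rate gap is 4.7% − 1.1% = 3.6 percentage points.
So the ratio between them halves every 70/3.6 ≈ 19.44 years.
A 6× gap takes log₂(6) ≈ 2.58 halvings to close: 2.58 × 19.44 ≈ 50 years.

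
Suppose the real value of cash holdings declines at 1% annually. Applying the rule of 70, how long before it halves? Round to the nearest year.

Halving time ≈ 70 / 1 = 70.00 → 70 years.

roughly 70 years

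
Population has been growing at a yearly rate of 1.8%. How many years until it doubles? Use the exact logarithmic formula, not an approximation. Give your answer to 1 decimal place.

38.9 years

t = ln(2) / ln(1 + 0.018) = 0.6931 / 0.017840 ≈ 38.85.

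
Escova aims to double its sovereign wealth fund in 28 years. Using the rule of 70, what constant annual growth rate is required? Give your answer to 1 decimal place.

around 2.5%

70 / 28 ≈ 2.50, so about 2.5% a year.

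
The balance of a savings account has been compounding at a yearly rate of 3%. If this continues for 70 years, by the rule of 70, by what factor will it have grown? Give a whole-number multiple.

70/3 ≈ 23.33 years per doubling.
70 years fits 3 doublings: 2^3 = 8.

roughly 8 times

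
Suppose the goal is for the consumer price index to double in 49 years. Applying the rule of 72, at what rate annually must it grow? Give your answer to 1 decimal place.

72 / 49 ≈ 1.47, so about 1.5% annually.

about 1.5%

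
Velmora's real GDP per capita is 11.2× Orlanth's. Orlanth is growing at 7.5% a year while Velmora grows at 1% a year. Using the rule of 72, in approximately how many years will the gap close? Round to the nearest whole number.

Orlanth gains on Velmora at 7.5% − 1% = 6.5 points a year.
At that relative rate the gap halves every 72/6.5 ≈ 11.08 years.
An 11.2× gap takes log₂(11.2) ≈ 3.49 halvings to close: 3.49 × 11.08 ≈ 39 years.

around 39 years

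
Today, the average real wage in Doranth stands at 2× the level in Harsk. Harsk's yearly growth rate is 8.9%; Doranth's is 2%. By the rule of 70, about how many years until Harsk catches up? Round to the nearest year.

Harsk gains on Doranth at 8.9% − 2% = 6.9 points a year.
At that relative rate the gap halves every 70/6.9 ≈ 10.14 years.
A 2× gap closes after 1 halving: 1 × 10.14 ≈ 10 years.

around 10 years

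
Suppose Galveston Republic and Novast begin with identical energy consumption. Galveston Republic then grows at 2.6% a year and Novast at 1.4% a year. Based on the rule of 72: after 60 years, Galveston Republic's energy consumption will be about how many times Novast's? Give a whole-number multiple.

Only the 1.2-point difference matters.
72/1.2 ≈ 60.00 years per doubling of the ratio; 60 years gives 1.00 doublings, so ≈ 2×.

approximately 2 times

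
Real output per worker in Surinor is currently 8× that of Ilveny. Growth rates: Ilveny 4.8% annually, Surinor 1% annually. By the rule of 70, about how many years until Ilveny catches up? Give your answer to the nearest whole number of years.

Ilveny gains on Surinor at 4.8% − 1% = 3.8 points a year.
At that relative rate the gap halves every 70/3.8 ≈ 18.42 years.
An 8× gap closes after 3 halvings: 3 × 18.42 ≈ 55 years.

about 55 years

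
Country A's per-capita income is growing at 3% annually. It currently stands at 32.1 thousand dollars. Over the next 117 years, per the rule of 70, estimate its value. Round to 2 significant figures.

roughly 1000 thousand dollars

Doubling time ≈ 70/3 = 23.33 years.
117 years is 117/23.33 ≈ 5.02 doublings, a factor of 2^5.02 ≈ 32.45.
32.1 × 32.45 ≈ 1000 thousand dollars.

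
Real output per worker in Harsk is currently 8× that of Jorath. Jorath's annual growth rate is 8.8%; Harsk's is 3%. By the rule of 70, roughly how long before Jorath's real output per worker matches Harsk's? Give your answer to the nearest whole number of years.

roughly 36 years

What matters is the difference: 5.8 pp.
Rule of 70 on the gap: the ratio halves every 70/5.8 ≈ 12.07 years.
An 8× gap closes after 3 halvings: 3 × 12.07 ≈ 36 years.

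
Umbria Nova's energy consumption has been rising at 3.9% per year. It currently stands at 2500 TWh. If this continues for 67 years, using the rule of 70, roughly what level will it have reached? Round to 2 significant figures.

roughly 33000 TWh

It doubles every 70/3.9 ≈ 17.95 years, so 67 years is 3.73 doublings.
2^3.73 ≈ 13.27; 2500 × 13.27 ≈ 33000 TWh.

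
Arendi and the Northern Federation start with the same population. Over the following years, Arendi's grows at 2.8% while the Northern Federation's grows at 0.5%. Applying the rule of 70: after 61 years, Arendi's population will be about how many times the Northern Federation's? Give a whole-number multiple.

≈ 4 times

Arendi pulls ahead at 2.3 pp per year, so the ratio doubles every 70/2.3 ≈ 30.43 years.
In 61 years that's 2.00 doublings: 2^2.00 ≈ 4.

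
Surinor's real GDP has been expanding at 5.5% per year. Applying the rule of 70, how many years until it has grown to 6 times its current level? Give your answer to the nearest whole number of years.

≈ 33 years

At 5.5% it doubles every 70/5.5 ≈ 12.73 years.
Reaching 6× takes log₂(6) ≈ 2.58 doublings.
2.58 × 12.73 ≈ 33 years.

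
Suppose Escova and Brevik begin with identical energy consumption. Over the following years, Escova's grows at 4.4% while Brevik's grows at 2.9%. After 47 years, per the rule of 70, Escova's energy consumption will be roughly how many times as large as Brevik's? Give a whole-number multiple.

approximately 2 times

Escova pulls ahead at 1.5 pp per year, so the ratio doubles every 70/1.5 ≈ 46.67 years.
In 47 years that's 1.01 doublings: 2^1.01 ≈ 2.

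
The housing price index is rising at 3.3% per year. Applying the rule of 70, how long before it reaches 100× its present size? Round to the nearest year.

At 3.3% it doubles every 70/3.3 ≈ 21.21 years.
100× is log₂ 100 ≈ 6.64 doublings, so ≈ 6.64 × 21.21 = 141 years.

141 years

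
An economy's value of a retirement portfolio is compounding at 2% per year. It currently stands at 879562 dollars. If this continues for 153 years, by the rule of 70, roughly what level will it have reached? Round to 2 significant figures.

18000000 dollars

Doubling time ≈ 70/2 = 35.00 years.
153 years is 153/35.00 ≈ 4.37 doublings, a factor of 2^4.37 ≈ 20.68.
879562 × 20.68 ≈ 18000000 dollars.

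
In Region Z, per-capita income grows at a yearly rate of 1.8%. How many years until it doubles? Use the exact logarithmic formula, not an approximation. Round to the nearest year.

t = ln(2) / ln(1 + 0.018) = 0.6931 / 0.017840 ≈ 38.85.
≈ 39 years.

39 years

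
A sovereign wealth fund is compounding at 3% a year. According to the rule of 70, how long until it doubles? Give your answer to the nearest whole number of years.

roughly 23 years

Doubling time ≈ 70 / 3 = 23.33 years.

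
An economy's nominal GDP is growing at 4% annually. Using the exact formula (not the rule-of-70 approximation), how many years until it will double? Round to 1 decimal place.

t = ln(2) / ln(1 + 0.04) = 0.6931 / 0.039221 ≈ 17.67.

17.7 years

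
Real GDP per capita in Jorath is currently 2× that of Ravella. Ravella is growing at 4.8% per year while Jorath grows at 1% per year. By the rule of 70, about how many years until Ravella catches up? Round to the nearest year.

about 18 years

The growth-rate gap is 4.8% − 1% = 3.8 percentage points.
So the ratio between them halves every 70/3.8 ≈ 18.42 years.
A 2× gap closes after 1 halving: 1 × 18.42 ≈ 18 years.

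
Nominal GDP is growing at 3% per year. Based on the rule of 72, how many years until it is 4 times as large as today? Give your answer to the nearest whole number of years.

One doubling takes 72/3 = 24.00 years.
4× is 2 doublings, so 2 × 24.00 ≈ 48 years.

about 48 years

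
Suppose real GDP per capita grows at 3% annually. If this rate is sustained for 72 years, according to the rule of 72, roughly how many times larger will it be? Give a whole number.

about 8 times

Doubling time ≈ 72/3 = 24.00 years.
72/24.00 ≈ 3 doublings, so about 2^3 = 8×.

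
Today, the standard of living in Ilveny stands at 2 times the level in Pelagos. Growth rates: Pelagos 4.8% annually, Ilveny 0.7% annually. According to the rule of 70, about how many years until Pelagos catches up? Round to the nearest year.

≈ 17 years

What matters is the difference: 4.1 pp.
Rule of 70 on the gap: the ratio halves every 70/4.1 ≈ 17.07 years.
A 2 times gap closes after 1 halving: 1 × 17.07 ≈ 17 years.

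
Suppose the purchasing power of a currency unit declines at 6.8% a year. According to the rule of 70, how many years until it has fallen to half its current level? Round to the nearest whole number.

The rule works in reverse for decay: 70/6.8 ≈ 10.29 years to halve.

approximately 10 years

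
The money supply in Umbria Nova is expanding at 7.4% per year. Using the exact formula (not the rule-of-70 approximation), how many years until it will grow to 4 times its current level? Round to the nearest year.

19 years

t = ln(4) / ln(1 + 0.074) = 1.3863 / 0.071390 ≈ 19.42.
≈ 19 years.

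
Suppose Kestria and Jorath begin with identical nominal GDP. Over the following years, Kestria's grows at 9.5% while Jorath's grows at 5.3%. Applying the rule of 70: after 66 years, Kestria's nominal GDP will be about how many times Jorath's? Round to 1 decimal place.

Only the 4.2-point difference matters.
70/4.2 ≈ 16.67 years per doubling of the ratio; 66 years gives 3.96 doublings, so ≈ 15.6×.

15.6 times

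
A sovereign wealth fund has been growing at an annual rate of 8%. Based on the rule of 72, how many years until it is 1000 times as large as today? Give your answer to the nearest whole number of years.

roughly 90 years

One doubling takes 72/8 = 9.00 years.
1000× is log₂ 1000 ≈ 9.97 doublings, so ≈ 9.97 × 9.00 = 90 years.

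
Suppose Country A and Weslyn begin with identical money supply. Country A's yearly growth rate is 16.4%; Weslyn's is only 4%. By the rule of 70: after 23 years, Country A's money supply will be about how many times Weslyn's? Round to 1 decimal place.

Only the 12.4-point difference matters.
70/12.4 ≈ 5.65 years per doubling of the ratio; 23 years gives 4.07 doublings, so ≈ 16.8×.

around 16.8 times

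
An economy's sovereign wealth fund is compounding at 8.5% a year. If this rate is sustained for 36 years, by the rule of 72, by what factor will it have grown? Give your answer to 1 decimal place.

Doubles every ≈ 8.47 years (72/8.5).
36 years is 4.25 doublings; 2^4.25 ≈ 19.0×.

about 19.0 times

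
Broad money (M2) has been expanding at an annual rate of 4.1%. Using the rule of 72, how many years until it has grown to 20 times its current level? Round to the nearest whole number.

≈ 76 years

At 4.1% it doubles every 72/4.1 ≈ 17.56 years.
Reaching 20× takes log₂(20) ≈ 4.32 doublings.
4.32 × 17.56 ≈ 76 years.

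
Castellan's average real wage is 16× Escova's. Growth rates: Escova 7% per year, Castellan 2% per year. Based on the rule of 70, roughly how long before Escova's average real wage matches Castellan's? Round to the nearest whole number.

approximately 56 years

What matters is the difference: 5 pp.
Rule of 70 on the gap: the ratio halves every 70/5 ≈ 14.00 years.
A 16× gap closes after 4 halvings: 4 × 14.00 ≈ 56 years.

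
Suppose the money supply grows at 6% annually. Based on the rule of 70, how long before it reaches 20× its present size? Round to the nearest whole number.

≈ 50 years

At 6% it doubles every 70/6 ≈ 11.67 years.
20× is log₂ 20 ≈ 4.32 doublings, so ≈ 4.32 × 11.67 = 50 years.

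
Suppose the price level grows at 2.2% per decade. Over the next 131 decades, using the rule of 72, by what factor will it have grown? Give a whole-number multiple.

approximately 16 times

At 2.2% one doubling takes ≈ 32.73 decades; 131 decades is 4 of them, so ×16.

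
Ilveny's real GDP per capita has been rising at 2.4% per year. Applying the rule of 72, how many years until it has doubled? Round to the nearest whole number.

At 2.4%, doubling takes about 72/2.4 = 30.00 years.

30 years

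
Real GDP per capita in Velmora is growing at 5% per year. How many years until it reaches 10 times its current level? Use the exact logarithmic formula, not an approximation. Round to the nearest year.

47 years

t = ln(10) / ln(1 + 0.05) = 2.3026 / 0.048790 ≈ 47.19.
≈ 47 years.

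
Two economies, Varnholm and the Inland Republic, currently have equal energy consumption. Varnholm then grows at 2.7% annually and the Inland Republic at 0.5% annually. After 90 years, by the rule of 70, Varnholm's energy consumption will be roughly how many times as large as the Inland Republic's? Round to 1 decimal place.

Varnholm pulls ahead at 2.2 pp per year, so the ratio doubles every 70/2.2 ≈ 31.82 years.
In 90 years that's 2.83 doublings: 2^2.83 ≈ 7.1.

≈ 7.1 times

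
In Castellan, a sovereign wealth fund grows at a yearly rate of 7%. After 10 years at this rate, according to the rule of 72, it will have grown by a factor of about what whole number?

≈ 2 times

72/7 ≈ 10.29 years per doubling.
10 years fits 1 doubling: 2^1 = 2.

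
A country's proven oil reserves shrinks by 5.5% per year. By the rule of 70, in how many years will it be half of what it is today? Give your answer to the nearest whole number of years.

about 13 years

The rule works in reverse for decay: 70/5.5 ≈ 12.73 years to halve.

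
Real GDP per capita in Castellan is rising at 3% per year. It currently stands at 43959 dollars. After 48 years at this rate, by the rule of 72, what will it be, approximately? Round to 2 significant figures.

≈ 180000 dollars

It doubles every 72/3 ≈ 24.00 years, so 48 years is 2.00 doublings.
2^2.00 ≈ 4.00; 43959 × 4.00 ≈ 180000 dollars.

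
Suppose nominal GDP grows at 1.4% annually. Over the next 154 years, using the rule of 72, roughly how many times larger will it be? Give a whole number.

8 times

At 1.4% one doubling takes ≈ 51.43 years; 154 years is 3 of them, so ×8.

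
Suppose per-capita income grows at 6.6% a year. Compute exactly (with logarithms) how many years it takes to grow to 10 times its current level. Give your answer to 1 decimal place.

36.0 years

t = ln(10) / ln(1 + 0.066) = 2.3026 / 0.063913 ≈ 36.03.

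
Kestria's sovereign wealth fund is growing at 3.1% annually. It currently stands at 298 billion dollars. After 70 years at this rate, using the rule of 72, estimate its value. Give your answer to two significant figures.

It doubles every 72/3.1 ≈ 23.23 years, so 70 years is 3.01 doublings.
2^3.01 ≈ 8.06; 298 × 8.06 ≈ 2400 billion dollars.

approximately 2400 billion dollars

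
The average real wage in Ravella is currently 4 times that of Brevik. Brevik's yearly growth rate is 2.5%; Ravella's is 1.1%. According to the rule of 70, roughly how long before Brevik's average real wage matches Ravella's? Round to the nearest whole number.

The growth-rate gap is 2.5% − 1.1% = 1.4 percentage points.
So the ratio between them halves every 70/1.4 ≈ 50.00 years.
A 4 times gap closes after 2 halvings: 2 × 50.00 ≈ 100 years.

around 100 years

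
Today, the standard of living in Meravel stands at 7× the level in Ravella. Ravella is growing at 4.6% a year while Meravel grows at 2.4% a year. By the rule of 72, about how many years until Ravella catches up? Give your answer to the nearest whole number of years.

around 92 years

The growth-rate gap is 4.6% − 2.4% = 2.2 percentage points.
So the ratio between them halves every 72/2.2 ≈ 32.73 years.
A 7× gap takes log₂(7) ≈ 2.81 halvings to close: 2.81 × 32.73 ≈ 92 years.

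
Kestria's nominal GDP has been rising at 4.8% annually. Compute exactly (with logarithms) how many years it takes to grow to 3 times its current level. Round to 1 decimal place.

t = ln(3) / ln(1 + 0.048) = 1.0986 / 0.046884 ≈ 23.43.

23.4 years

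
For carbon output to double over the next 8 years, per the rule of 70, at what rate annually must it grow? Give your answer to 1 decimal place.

around 8.8%

70 / 8 ≈ 8.75, so about 8.8% annually.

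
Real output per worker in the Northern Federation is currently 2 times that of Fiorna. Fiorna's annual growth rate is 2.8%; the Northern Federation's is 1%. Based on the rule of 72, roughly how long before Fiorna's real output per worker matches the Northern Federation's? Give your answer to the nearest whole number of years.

around 40 years

The growth-rate gap is 2.8% − 1% = 1.8 percentage points.
So the ratio between them halves every 72/1.8 ≈ 40.00 years.
A 2 times gap closes after 1 halving: 1 × 40.00 ≈ 40 years.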